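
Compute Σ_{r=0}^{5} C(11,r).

1024

1 + 11 + 55 + 165 + 330 + 462 = 1024.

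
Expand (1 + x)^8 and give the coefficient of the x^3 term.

56

The general term is C(8,j)·(1)^j·(x)^(8-j); the x^3 term has j = 5.
C(8,5) = 56.
Coefficient = C(8,5) = 56.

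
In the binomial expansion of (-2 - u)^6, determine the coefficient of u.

192

The general term is C(6,j)·(-2)^j·(-u)^(6-j); the u^1 term has j = 5.
C(6,5) = 6.
Coefficient = C(6,5) · (-2)^5 · (-1)^1 = 6 · (-32) · (-1) = 192.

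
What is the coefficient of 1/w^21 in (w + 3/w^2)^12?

2125764

General term: C(12,j)·(w)^j·(3/w^2)^(12-j), with w-exponent 1j − 2(12−j) = 3j − 24.
Set 3j − 24 = -21: j = 1.
C(12,1) = 12; 1^1 = 1; 3^11 = 177147.
Coefficient = 12 · 1 · 177147 = 2125764.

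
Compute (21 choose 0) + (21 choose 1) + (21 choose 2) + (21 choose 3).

1562

1 + 21 + 210 + 1330 = 1562.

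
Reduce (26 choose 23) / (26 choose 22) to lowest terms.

C(n,k+1)/C(n,k) = (n−k)/(k+1) = (26−22)/(22+1) = 4/23.

4/23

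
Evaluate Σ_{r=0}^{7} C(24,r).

1 + 24 + 276 + 2024 + 10626 + 42504 + 134596 + 346104 = 536155.

536155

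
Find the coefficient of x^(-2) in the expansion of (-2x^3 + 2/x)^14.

General term: C(14,j)·(-2x^3)^j·(2/x)^(14-j), with x-exponent 3j − 1(14−j) = 4j − 14.
Set 4j − 14 = -2: j = 3.
C(14,3) = 364; (-2)^3 = -8; 2^11 = 2048.
Coefficient = 364 · (-8) · 2048 = -5963776.

-5963776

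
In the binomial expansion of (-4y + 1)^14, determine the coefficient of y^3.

The general term is C(14,j)·(-4y)^j·(1)^(14-j); the y^3 term has j = 3.
C(14,3) = 364.
Coefficient = C(14,3) · (-4)^3 = 364 · (-64) = -23296.

-23296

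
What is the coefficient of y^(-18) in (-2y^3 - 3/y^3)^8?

34992

General term: C(8,j)·(-2y^3)^j·(-3/y^3)^(8-j), with y-exponent 3j − 3(8−j) = 6j − 24.
Set 6j − 24 = -18: j = 1.
C(8,1) = 8; (-2)^1 = -2; (-3)^7 = -2187.
Coefficient = 8 · (-2) · (-2187) = 34992.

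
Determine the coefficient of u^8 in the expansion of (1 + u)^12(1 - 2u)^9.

Coefficient of u^8 = Σ_{j} C(12,j)·1^j·C(9,8-j)·(-2)^(8-j) for j from 0 to 8.
= 2304 + (-55296) + 354816 + (-887040) + 997920 + (-532224) + 133056 + (-14256) + 495 = -225.

-225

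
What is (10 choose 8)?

C(10,8) = C(10,2) by symmetry.
C(10,2) = (10·9) / 2! = 90 / 2 = 45.

45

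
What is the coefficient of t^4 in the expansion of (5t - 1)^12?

309375

The general term is C(12,j)·(5t)^j·(-1)^(12-j); the t^4 term has j = 4.
C(12,4) = 495.
Coefficient = C(12,4) · 5^4 = 495 · 625 = 309375.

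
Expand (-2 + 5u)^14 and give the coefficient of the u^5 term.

The general term is C(14,j)·(-2)^j·(5u)^(14-j); the u^5 term has j = 9.
C(14,9) = 2002.
Coefficient = C(14,9) · (-2)^9 · 5^5 = 2002 · (-512) · 3125 = -3203200000.

-3203200000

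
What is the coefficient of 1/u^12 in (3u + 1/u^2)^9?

General term: C(9,j)·(3u)^j·(1/u^2)^(9-j), with u-exponent 1j − 2(9−j) = 3j − 18.
Set 3j − 18 = -12: j = 2.
C(9,2) = 36; 3^2 = 9; 1^7 = 1.
Coefficient = 36 · 9 · 1 = 324.

324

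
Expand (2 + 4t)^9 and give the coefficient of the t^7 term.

The general term is C(9,j)·(2)^j·(4t)^(9-j); the t^7 term has j = 2.
C(9,2) = 36.
Coefficient = C(9,2) · 2^2 · 4^7 = 36 · 4 · 16384 = 2359296.

2359296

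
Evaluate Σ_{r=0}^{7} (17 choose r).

1 + 17 + 136 + 680 + 2380 + 6188 + 12376 + 19448 = 41226.

41226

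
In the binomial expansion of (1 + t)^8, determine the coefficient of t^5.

The general term is C(8,j)·(1)^j·(t)^(8-j); the t^5 term has j = 3.
C(8,3) = 56.
Coefficient = C(8,3) = 56.

56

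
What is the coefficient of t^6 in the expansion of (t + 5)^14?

The general term is C(14,j)·(t)^j·(5)^(14-j); the t^6 term has j = 6.
C(14,6) = 3003.
Coefficient = C(14,6) · 5^8 = 3003 · 390625 = 1173046875.

1173046875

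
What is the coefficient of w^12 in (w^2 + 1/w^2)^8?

General term: C(8,j)·(w^2)^j·(1/w^2)^(8-j), with w-exponent 2j − 2(8−j) = 4j − 16.
Set 4j − 16 = 12: j = 7.
C(8,7) = 8; 1^7 = 1; 1^1 = 1.
Coefficient = 8 · 1 · 1 = 8.

8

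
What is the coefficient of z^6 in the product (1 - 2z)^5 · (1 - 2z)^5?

(1 - 2z)^5(1 - 2z)^5 = (1 - 2z)^10, so the coefficient of z^6 is C(10,6)·(-2)^6 = 210·64 = 13440.

13440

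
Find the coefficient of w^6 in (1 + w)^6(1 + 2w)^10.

134245

Coefficient of w^6 = Σ_{j} C(6,j)·1^j·C(10,6-j)·2^(6-j) for j from 0 to 6.
= 13440 + 48384 + 50400 + 19200 + 2700 + 120 + 1 = 134245.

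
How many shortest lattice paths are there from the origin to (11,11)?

Each path is a sequence of 22 steps with 11 rights: C(22,11) = 705432.

705432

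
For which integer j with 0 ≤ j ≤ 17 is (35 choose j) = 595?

2

C(35,j) increases on 0 ≤ j ≤ 17. C(35,1) = 35 and C(35,2) = 595, so j = 2.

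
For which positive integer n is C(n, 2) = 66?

12

n(n−1)/2 = 66 ⇒ n(n−1) = 132. Since 12·11 = 132, n = 12.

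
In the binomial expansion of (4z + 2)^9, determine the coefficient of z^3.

The general term is C(9,j)·(4z)^j·(2)^(9-j); the z^3 term has j = 3.
C(9,3) = 84.
Coefficient = C(9,3) · 4^3 · 2^6 = 84 · 64 · 64 = 344064.

344064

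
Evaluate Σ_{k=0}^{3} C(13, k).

1 + 13 + 78 + 286 = 378.

378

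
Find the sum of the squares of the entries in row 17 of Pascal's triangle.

By Vandermonde's identity, Σ C(17,j)² = C(34,17) = 2333606220.

2333606220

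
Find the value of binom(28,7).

C(28,7) = (28·27·26·25·24·23·22) / 7! = 5967561600 / 5040 = 1184040.

1184040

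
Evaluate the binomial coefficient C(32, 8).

10518300

C(32,8) = (32·31·30·29·28·27·26·25) / 8! = 424097856000 / 40320 = 10518300.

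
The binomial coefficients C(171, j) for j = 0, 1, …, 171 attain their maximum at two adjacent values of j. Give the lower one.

For odd n = 171, C(171,j) peaks at j = (n−1)/2 and (n+1)/2; the lower is 85.

85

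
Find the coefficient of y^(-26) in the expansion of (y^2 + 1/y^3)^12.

66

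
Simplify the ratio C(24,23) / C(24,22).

C(n,k+1)/C(n,k) = (n−k)/(k+1) = (24−22)/(22+1) = 2/23.

2/23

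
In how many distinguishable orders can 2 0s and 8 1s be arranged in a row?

45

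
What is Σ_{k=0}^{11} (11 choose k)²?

By Vandermonde's identity, Σ C(11,k)² = C(22,11) = 705432.

705432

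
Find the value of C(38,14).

9669554100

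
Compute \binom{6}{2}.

15

C(6,2) = (6·5) / 2! = 30 / 2 = 15.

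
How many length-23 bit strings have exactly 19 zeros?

8855

Choose the 19 positions: C(23,19) = 8855.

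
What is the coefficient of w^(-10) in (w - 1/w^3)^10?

General term: C(10,j)·(w)^j·(-1/w^3)^(10-j), with w-exponent 1j − 3(10−j) = 4j − 30.
Set 4j − 30 = -10: j = 5.
C(10,5) = 252; 1^5 = 1; (-1)^5 = -1.
Coefficient = 252 · 1 · (-1) = -252.

-252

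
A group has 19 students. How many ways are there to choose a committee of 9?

This is C(19,9) = 92378.

92378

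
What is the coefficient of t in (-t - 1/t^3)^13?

-286

General term: C(13,j)·(-t)^j·(-1/t^3)^(13-j), with t-exponent 1j − 3(13−j) = 4j − 39.
Set 4j − 39 = 1: j = 10.
C(13,10) = 286; (-1)^10 = 1; (-1)^3 = -1.
Coefficient = 286 · 1 · (-1) = -286.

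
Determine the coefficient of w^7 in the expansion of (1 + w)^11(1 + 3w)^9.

5031240

Coefficient of w^7 = Σ_{j} C(11,j)·1^j·C(9,7-j)·3^(7-j) for j from 0 to 7.
= 78732 + 673596 + 1683990 + 1683990 + 748440 + 149688 + 12474 + 330 = 5031240.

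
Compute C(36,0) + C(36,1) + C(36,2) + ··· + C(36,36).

68719476736

Setting x = 1 in (1+x)^36 gives Σ C(36,k) = 2^36 = 68719476736.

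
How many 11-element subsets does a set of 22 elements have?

705432

C(22,11) = (22·21·20·19·18·17·16·15·14·13·12) / 11! = 28158588057600 / 39916800 = 705432.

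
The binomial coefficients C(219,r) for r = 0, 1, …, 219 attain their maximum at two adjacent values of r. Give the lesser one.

For odd n = 219, C(219,r) peaks at r = (n−1)/2 and (n+1)/2; the lesser is 109.

109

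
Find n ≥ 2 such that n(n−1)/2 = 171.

n(n−1)/2 = 171 ⇒ n(n−1) = 342. Since 19·18 = 342, n = 19.

19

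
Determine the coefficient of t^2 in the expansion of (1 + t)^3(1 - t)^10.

18

Coefficient of t^2 = Σ_{j} C(3,j)·1^j·C(10,2-j)·(-1)^(2-j) for j from 0 to 2.
= 45 + (-30) + 3 = 18.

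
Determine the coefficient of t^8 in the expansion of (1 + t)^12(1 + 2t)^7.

767103

Coefficient of t^8 = Σ_{j} C(12,j)·1^j·C(7,8-j)·2^(8-j) for j from 1 to 8.
= 1536 + 29568 + 147840 + 277200 + 221760 + 77616 + 11088 + 495 = 767103.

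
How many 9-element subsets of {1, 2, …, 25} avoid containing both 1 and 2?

All 9-subsets: C(25,9) = 2042975. Those containing both fixed elements: C(23,7) = 245157.
2042975 − 245157 = 1797818.

1797818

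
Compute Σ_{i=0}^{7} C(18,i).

1 + 18 + 153 + 816 + 3060 + 8568 + 18564 + 31824 = 63004.

63004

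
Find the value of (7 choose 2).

21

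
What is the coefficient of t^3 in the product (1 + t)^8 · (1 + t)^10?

(1 + t)^8(1 + t)^10 = (1 + t)^18, so the coefficient of t^3 is C(18,3)·1^3 = 816·1 = 816.

816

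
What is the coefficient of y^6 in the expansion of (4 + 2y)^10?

3440640

The general term is C(10,j)·(4)^j·(2y)^(10-j); the y^6 term has j = 4.
C(10,4) = 210.
Coefficient = C(10,4) · 4^4 · 2^6 = 210 · 256 · 64 = 3440640.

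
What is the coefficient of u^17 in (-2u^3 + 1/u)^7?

General term: C(7,j)·(-2u^3)^j·(1/u)^(7-j), with u-exponent 3j − 1(7−j) = 4j − 7.
Set 4j − 7 = 17: j = 6.
C(7,6) = 7; (-2)^6 = 64; 1^1 = 1.
Coefficient = 7 · 64 · 1 = 448.

448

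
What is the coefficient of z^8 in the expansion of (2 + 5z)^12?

3093750000

The general term is C(12,j)·(2)^j·(5z)^(12-j); the z^8 term has j = 4.
C(12,4) = 495.
Coefficient = C(12,4) · 2^4 · 5^8 = 495 · 16 · 390625 = 3093750000.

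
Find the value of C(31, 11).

C(31,11) = (31·30·29·28·27·26·25·24·23·22·21) / 11! = 3379847863392000 / 39916800 = 84672315.

84672315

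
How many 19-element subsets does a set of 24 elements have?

42504

C(24,19) = C(24,5) by symmetry.
C(24,5) = (24·23·22·21·20) / 5! = 5100480 / 120 = 42504.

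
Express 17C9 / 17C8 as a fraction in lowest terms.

1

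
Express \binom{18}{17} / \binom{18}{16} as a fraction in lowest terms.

C(n,k+1)/C(n,k) = (n−k)/(k+1) = (18−16)/(16+1) = 2/17.

2/17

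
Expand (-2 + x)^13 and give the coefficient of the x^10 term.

The general term is C(13,j)·(-2)^j·(x)^(13-j); the x^10 term has j = 3.
C(13,3) = 286.
Coefficient = C(13,3) · (-2)^3 = 286 · (-8) = -2288.

-2288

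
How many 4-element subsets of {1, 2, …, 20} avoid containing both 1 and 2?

All 4-subsets: C(20,4) = 4845. Those containing both fixed elements: C(18,2) = 153.
4845 − 153 = 4692.

4692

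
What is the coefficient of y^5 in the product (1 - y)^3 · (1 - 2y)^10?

-21204

Coefficient of y^5 = Σ_{j} C(3,j)·(-1)^j·C(10,5-j)·(-2)^(5-j) for j from 0 to 3.
= (-8064) + (-10080) + (-2880) + (-180) = -21204.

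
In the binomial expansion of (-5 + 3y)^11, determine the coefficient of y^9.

27064125

The general term is C(11,j)·(-5)^j·(3y)^(11-j); the y^9 term has j = 2.
C(11,2) = 55.
Coefficient = C(11,2) · (-5)^2 · 3^9 = 55 · 25 · 19683 = 27064125.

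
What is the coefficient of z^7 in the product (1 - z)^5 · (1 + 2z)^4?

-24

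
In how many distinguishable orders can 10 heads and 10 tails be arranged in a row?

Choose positions for the heads: C(20,10) = 184756.

184756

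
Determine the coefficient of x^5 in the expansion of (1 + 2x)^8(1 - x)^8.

168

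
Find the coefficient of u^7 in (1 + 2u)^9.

The general term is C(9,j)·(1)^j·(2u)^(9-j); the u^7 term has j = 2.
C(9,2) = 36.
Coefficient = C(9,2) · 2^7 = 36 · 128 = 4608.

4608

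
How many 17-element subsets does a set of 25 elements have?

1081575

C(25,17) = C(25,8) by symmetry.
C(25,8) = (25·24·23·22·21·20·19·18) / 8! = 43609104000 / 40320 = 1081575.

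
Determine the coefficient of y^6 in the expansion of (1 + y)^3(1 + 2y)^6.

Coefficient of y^6 = Σ_{j} C(3,j)·1^j·C(6,6-j)·2^(6-j) for j from 0 to 3.
= 64 + 576 + 720 + 160 = 1520.

1520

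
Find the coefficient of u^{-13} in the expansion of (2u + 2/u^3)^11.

General term: C(11,j)·(2u)^j·(2/u^3)^(11-j), with u-exponent 1j − 3(11−j) = 4j − 33.
Set 4j − 33 = -13: j = 5.
C(11,5) = 462; 2^5 = 32; 2^6 = 64.
Coefficient = 462 · 32 · 64 = 946176.

946176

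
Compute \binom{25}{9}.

2042975

C(25,9) = (25·24·23·22·21·20·19·18·17) / 9! = 741354768000 / 362880 = 2042975.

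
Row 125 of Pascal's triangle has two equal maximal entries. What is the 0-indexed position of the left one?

62

For odd n = 125, C(125,i) peaks at i = (n−1)/2 and (n+1)/2; the smaller is 62.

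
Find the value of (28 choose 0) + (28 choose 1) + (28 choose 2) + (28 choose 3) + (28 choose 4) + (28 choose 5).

1 + 28 + 378 + 3276 + 20475 + 98280 = 122438.

122438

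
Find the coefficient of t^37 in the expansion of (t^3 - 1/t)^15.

105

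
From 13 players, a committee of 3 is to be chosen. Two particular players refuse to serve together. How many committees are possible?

275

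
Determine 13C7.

1716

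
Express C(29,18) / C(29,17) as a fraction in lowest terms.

C(n,k+1)/C(n,k) = (n−k)/(k+1) = (29−17)/(17+1) = 12/18 = 2/3.

2/3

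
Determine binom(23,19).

8855

C(23,19) = C(23,4) by symmetry.
C(23,4) = (23·22·21·20) / 4! = 212520 / 24 = 8855.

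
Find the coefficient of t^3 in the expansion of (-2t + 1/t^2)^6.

-192

General term: C(6,j)·(-2t)^j·(1/t^2)^(6-j), with t-exponent 1j − 2(6−j) = 3j − 12.
Set 3j − 12 = 3: j = 5.
C(6,5) = 6; (-2)^5 = -32; 1^1 = 1.
Coefficient = 6 · (-32) · 1 = -192.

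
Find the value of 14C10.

1001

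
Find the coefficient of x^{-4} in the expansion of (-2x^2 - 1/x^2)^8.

448

General term: C(8,j)·(-2x^2)^j·(-1/x^2)^(8-j), with x-exponent 2j − 2(8−j) = 4j − 16.
Set 4j − 16 = -4: j = 3.
C(8,3) = 56; (-2)^3 = -8; (-1)^5 = -1.
Coefficient = 56 · (-8) · (-1) = 448.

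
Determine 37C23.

C(37,23) = C(37,14) by symmetry.
C(37,14) = (37·36·35·34·33·32·31·30·29·28·27·26·25·24) / 14! = 532405391434076160000 / 87178291200 = 6107086800.

6107086800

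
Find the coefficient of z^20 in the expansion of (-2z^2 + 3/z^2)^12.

-73728

General term: C(12,j)·(-2z^2)^j·(3/z^2)^(12-j), with z-exponent 2j − 2(12−j) = 4j − 24.
Set 4j − 24 = 20: j = 11.
C(12,11) = 12; (-2)^11 = -2048; 3^1 = 3.
Coefficient = 12 · (-2048) · 3 = -73728.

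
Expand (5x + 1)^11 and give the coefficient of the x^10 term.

107421875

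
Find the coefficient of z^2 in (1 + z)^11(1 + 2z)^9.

397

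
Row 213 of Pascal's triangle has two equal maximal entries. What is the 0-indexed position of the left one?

For odd n = 213, C(213,k) peaks at k = (n−1)/2 and (n+1)/2; the smaller is 106.

106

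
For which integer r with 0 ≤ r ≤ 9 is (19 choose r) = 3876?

4

C(19,r) increases on 0 ≤ r ≤ 9. C(19,3) = 969 and C(19,4) = 3876, so r = 4.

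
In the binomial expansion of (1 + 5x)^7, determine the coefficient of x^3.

4375

The general term is C(7,j)·(1)^j·(5x)^(7-j); the x^3 term has j = 4.
C(7,4) = 35.
Coefficient = C(7,4) · 5^3 = 35 · 125 = 4375.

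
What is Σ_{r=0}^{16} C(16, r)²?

Σ C(16,r)² is the coefficient of x^16 in (1+x)^16(1+x)^16 = (1+x)^32, i.e. C(32,16) = 601080390.

601080390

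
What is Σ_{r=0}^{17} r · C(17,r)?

Since r·C(17,r) = 17·C(16,r−1), the sum is 17·2^16 = 17·65536 = 1114112.

1114112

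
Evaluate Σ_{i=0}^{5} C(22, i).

35443

1 + 22 + 231 + 1540 + 7315 + 26334 = 35443.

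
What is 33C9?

38567100

C(33,9) = (33·32·31·30·29·28·27·26·25) / 9! = 13995229248000 / 362880 = 38567100.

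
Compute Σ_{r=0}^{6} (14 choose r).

6476

1 + 14 + 91 + 364 + 1001 + 2002 + 3003 = 6476.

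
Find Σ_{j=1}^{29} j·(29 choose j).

Differentiating (1+x)^29 and setting x=1: Σ j·C(29,j) = 29·2^28 = 7784628224.

7784628224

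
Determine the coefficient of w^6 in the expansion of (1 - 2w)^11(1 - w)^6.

227305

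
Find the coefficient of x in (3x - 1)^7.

The general term is C(7,j)·(3x)^j·(-1)^(7-j); the x^1 term has j = 1.
C(7,1) = 7.
Coefficient = C(7,1) · 3^1 = 7 · 3 = 21.

21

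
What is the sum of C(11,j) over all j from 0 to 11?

2048

Setting x = 1 in (1+x)^11 gives Σ C(11,j) = 2^11 = 2048.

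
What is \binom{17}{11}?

C(17,11) = C(17,6) by symmetry.
C(17,6) = (17·16·15·14·13·12) / 6! = 8910720 / 720 = 12376.

12376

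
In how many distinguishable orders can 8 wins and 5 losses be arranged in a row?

1287

Choose positions for the wins: C(13,8) = 1287.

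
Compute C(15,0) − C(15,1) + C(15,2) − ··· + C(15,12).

The partial alternating sum Σ_{k=0}^{12} (−1)^k C(15,k) = (−1)^12 C(14,12) = 91.

91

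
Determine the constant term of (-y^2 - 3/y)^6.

General term: C(6,j)·(-y^2)^j·(-3/y)^(6-j), with y-exponent 2j − 1(6−j) = 3j − 6.
Set 3j − 6 = 0: j = 2.
C(6,2) = 15; (-1)^2 = 1; (-3)^4 = 81.
Coefficient = 15 · 1 · 81 = 1215.

1215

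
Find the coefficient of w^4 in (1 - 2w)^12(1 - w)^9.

35406

Coefficient of w^4 = Σ_{j} C(12,j)·(-2)^j·C(9,4-j)·(-1)^(4-j) for j from 0 to 4.
= 126 + 2016 + 9504 + 15840 + 7920 = 35406.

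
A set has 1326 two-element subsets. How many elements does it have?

52

n(n−1)/2 = 1326 ⇒ n(n−1) = 2652. Since 52·51 = 2652, n = 52.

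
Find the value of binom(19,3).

969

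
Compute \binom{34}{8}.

18156204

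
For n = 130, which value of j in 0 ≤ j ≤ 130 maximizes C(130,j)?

65

C(130,j) is maximized at j = 130/2 = 65.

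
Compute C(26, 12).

9657700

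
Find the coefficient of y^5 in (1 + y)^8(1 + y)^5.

(1 + y)^8(1 + y)^5 = (1 + y)^13, so the coefficient of y^5 is C(13,5)·1^5 = 1287·1 = 1287.

1287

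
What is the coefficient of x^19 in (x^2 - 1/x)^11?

-11

General term: C(11,j)·(x^2)^j·(-1/x)^(11-j), with x-exponent 2j − 1(11−j) = 3j − 11.
Set 3j − 11 = 19: j = 10.
C(11,10) = 11; 1^10 = 1; (-1)^1 = -1.
Coefficient = 11 · 1 · (-1) = -11.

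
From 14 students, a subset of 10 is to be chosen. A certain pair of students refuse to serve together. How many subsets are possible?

506

All 10-subsets: C(14,10) = 1001. Those containing both fixed elements: C(12,8) = 495.
1001 − 495 = 506.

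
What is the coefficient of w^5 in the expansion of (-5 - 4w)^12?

The general term is C(12,j)·(-5)^j·(-4w)^(12-j); the w^5 term has j = 7.
C(12,7) = 792.
Coefficient = C(12,7) · (-5)^7 · (-4)^5 = 792 · (-78125) · (-1024) = 63360000000.

63360000000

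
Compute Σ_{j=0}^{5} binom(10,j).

638

1 + 10 + 45 + 120 + 210 + 252 = 638.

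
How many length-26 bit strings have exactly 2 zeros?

325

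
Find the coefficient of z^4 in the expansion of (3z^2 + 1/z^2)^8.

General term: C(8,j)·(3z^2)^j·(1/z^2)^(8-j), with z-exponent 2j − 2(8−j) = 4j − 16.
Set 4j − 16 = 4: j = 5.
C(8,5) = 56; 3^5 = 243; 1^3 = 1.
Coefficient = 56 · 243 · 1 = 13608.

13608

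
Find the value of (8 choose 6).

28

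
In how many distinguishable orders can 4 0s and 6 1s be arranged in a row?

210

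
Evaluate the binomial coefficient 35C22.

1476337800

C(35,22) = C(35,13) by symmetry.
C(35,13) = (35·34·33·32·31·30·29·28·27·26·25·24·23) / 13! = 9193186188426240000 / 6227020800 = 1476337800.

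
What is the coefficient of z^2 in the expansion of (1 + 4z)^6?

240

The general term is C(6,j)·(1)^j·(4z)^(6-j); the z^2 term has j = 4.
C(6,4) = 15.
Coefficient = C(6,4) · 4^2 = 15 · 16 = 240.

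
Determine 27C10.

8436285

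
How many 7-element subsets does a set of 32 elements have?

3365856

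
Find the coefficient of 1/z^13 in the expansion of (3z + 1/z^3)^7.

189

General term: C(7,j)·(3z)^j·(1/z^3)^(7-j), with z-exponent 1j − 3(7−j) = 4j − 21.
Set 4j − 21 = -13: j = 2.
C(7,2) = 21; 3^2 = 9; 1^5 = 1.
Coefficient = 21 · 9 · 1 = 189.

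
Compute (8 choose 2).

28

C(8,2) = (8·7) / 2! = 56 / 2 = 28.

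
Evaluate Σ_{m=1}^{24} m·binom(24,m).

201326592

Differentiating (1+x)^24 and setting x=1: Σ m·C(24,m) = 24·2^23 = 201326592.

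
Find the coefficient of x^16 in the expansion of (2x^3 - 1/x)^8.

General term: C(8,j)·(2x^3)^j·(-1/x)^(8-j), with x-exponent 3j − 1(8−j) = 4j − 8.
Set 4j − 8 = 16: j = 6.
C(8,6) = 28; 2^6 = 64; (-1)^2 = 1.
Coefficient = 28 · 64 · 1 = 1792.

1792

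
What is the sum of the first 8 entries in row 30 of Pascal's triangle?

2804012

1 + 30 + 435 + 4060 + 27405 + 142506 + 593775 + 2035800 = 2804012.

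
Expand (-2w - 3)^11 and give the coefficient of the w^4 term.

The general term is C(11,j)·(-2w)^j·(-3)^(11-j); the w^4 term has j = 4.
C(11,4) = 330.
Coefficient = C(11,4) · (-2)^4 · (-3)^7 = 330 · 16 · (-2187) = -11547360.

-11547360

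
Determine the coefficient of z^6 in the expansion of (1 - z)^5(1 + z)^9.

Coefficient of z^6 = Σ_{j} C(5,j)·(-1)^j·C(9,6-j)·1^(6-j) for j from 0 to 5.
= 84 + (-630) + 1260 + (-840) + 180 + (-9) = 45.

45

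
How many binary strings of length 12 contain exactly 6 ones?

Choose the 6 positions: C(12,6) = 924.

924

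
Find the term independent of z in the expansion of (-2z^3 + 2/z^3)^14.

General term: C(14,j)·(-2z^3)^j·(2/z^3)^(14-j), with z-exponent 3j − 3(14−j) = 6j − 42.
Set 6j − 42 = 0: j = 7.
C(14,7) = 3432; (-2)^7 = -128; 2^7 = 128.
Coefficient = 3432 · (-128) · 128 = -56229888.

-56229888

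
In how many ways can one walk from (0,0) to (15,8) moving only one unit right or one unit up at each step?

490314

Each path is a sequence of 23 steps with 15 rights: C(23,15) = 490314.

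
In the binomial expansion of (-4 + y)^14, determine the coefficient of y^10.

The general term is C(14,j)·(-4)^j·(y)^(14-j); the y^10 term has j = 4.
C(14,4) = 1001.
Coefficient = C(14,4) · (-4)^4 = 1001 · 256 = 256256.

256256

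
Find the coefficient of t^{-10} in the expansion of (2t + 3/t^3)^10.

General term: C(10,j)·(2t)^j·(3/t^3)^(10-j), with t-exponent 1j − 3(10−j) = 4j − 30.
Set 4j − 30 = -10: j = 5.
C(10,5) = 252; 2^5 = 32; 3^5 = 243.
Coefficient = 252 · 32 · 243 = 1959552.

1959552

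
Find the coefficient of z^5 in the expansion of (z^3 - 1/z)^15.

3003

General term: C(15,j)·(z^3)^j·(-1/z)^(15-j), with z-exponent 3j − 1(15−j) = 4j − 15.
Set 4j − 15 = 5: j = 5.
C(15,5) = 3003; 1^5 = 1; (-1)^10 = 1.
Coefficient = 3003 · 1 · 1 = 3003.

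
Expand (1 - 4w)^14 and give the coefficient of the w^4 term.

The general term is C(14,j)·(1)^j·(-4w)^(14-j); the w^4 term has j = 10.
C(14,10) = 1001.
Coefficient = C(14,10) · (-4)^4 = 1001 · 256 = 256256.

256256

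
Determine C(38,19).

C(38,19) = (38·37·36·35·34·33·32·31·30·29·28·27·26·25·24·23·22·21·20) / 19! = 4299578163927654889881600000 / 121645100408832000 = 35345263800.

35345263800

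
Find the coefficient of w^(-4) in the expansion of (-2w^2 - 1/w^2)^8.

General term: C(8,j)·(-2w^2)^j·(-1/w^2)^(8-j), with w-exponent 2j − 2(8−j) = 4j − 16.
Set 4j − 16 = -4: j = 3.
C(8,3) = 56; (-2)^3 = -8; (-1)^5 = -1.
Coefficient = 56 · (-8) · (-1) = 448.

448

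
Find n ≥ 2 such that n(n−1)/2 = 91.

14

n(n−1)/2 = 91 ⇒ n(n−1) = 182. Since 14·13 = 182, n = 14.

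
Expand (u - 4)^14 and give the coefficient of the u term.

-939524096

The general term is C(14,j)·(u)^j·(-4)^(14-j); the u^1 term has j = 1.
C(14,1) = 14.
Coefficient = C(14,1) · (-4)^13 = 14 · (-67108864) = -939524096.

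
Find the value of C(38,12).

2707475148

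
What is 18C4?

3060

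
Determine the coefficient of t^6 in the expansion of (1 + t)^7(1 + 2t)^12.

Coefficient of t^6 = Σ_{j} C(7,j)·1^j·C(12,6-j)·2^(6-j) for j from 0 to 6.
= 59136 + 177408 + 166320 + 61600 + 9240 + 504 + 7 = 474215.

474215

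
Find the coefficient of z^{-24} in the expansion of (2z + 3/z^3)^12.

General term: C(12,j)·(2z)^j·(3/z^3)^(12-j), with z-exponent 1j − 3(12−j) = 4j − 36.
Set 4j − 36 = -24: j = 3.
C(12,3) = 220; 2^3 = 8; 3^9 = 19683.
Coefficient = 220 · 8 · 19683 = 34642080.

34642080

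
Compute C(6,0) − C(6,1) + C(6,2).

10

The partial alternating sum Σ_{k=0}^{2} (−1)^k C(6,k) = (−1)^2 C(5,2) = 10.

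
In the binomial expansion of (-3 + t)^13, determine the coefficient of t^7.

1250964

The general term is C(13,j)·(-3)^j·(t)^(13-j); the t^7 term has j = 6.
C(13,6) = 1716.
Coefficient = C(13,6) · (-3)^6 = 1716 · 729 = 1250964.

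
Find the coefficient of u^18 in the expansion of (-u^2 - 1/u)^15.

-1365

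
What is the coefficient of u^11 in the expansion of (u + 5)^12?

The general term is C(12,j)·(u)^j·(5)^(12-j); the u^11 term has j = 11.
C(12,11) = 12.
Coefficient = C(12,11) · 5^1 = 12 · 5 = 60.

60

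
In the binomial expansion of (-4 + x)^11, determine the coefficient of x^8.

The general term is C(11,j)·(-4)^j·(x)^(11-j); the x^8 term has j = 3.
C(11,3) = 165.
Coefficient = C(11,3) · (-4)^3 = 165 · (-64) = -10560.

-10560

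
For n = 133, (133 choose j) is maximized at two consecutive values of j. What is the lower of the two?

66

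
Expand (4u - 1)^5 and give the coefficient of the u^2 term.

The general term is C(5,j)·(4u)^j·(-1)^(5-j); the u^2 term has j = 2.
C(5,2) = 10.
Coefficient = C(5,2) · 4^2 · (-1)^3 = 10 · 16 · (-1) = -160.

-160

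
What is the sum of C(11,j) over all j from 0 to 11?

Setting x = 1 in (1+x)^11 gives Σ C(11,j) = 2^11 = 2048.

2048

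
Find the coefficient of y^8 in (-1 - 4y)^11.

The general term is C(11,j)·(-1)^j·(-4y)^(11-j); the y^8 term has j = 3.
C(11,3) = 165.
Coefficient = C(11,3) · (-1)^3 · (-4)^8 = 165 · (-1) · 65536 = -10813440.

-10813440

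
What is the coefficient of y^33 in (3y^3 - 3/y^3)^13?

General term: C(13,j)·(3y^3)^j·(-3/y^3)^(13-j), with y-exponent 3j − 3(13−j) = 6j − 39.
Set 6j − 39 = 33: j = 12.
C(13,12) = 13; 3^12 = 531441; (-3)^1 = -3.
Coefficient = 13 · 531441 · (-3) = -20726199.

-20726199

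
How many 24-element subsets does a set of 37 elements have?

C(37,24) = C(37,13) by symmetry.
C(37,13) = (37·36·35·34·33·32·31·30·29·28·27·26·25) / 13! = 22183557976419840000 / 6227020800 = 3562467300.

3562467300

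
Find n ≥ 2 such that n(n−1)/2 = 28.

8

n(n−1)/2 = 28 ⇒ n(n−1) = 56. Since 8·7 = 56, n = 8.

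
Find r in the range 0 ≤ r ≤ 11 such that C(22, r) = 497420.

9

C(22,r) increases on 0 ≤ r ≤ 11. C(22,8) = 319770 and C(22,9) = 497420, so r = 9.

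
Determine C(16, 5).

4368

C(16,5) = (16·15·14·13·12) / 5! = 524160 / 120 = 4368.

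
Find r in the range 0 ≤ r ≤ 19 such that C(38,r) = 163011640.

9

C(38,r) increases on 0 ≤ r ≤ 19. C(38,8) = 48903492 and C(38,9) = 163011640, so r = 9.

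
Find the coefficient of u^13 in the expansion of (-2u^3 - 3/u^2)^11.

General term: C(11,j)·(-2u^3)^j·(-3/u^2)^(11-j), with u-exponent 3j − 2(11−j) = 5j − 22.
Set 5j − 22 = 13: j = 7.
C(11,7) = 330; (-2)^7 = -128; (-3)^4 = 81.
Coefficient = 330 · (-128) · 81 = -3421440.

-3421440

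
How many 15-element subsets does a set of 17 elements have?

C(17,15) = C(17,2) by symmetry.
C(17,2) = (17·16) / 2! = 272 / 2 = 136.

136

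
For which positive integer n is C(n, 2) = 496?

32

n(n−1)/2 = 496 ⇒ n(n−1) = 992. Since 32·31 = 992, n = 32.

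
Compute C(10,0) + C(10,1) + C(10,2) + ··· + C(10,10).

1024

The entries of row 10 sum to 2^10 = 1024.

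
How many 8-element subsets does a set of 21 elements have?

203490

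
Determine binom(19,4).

3876

C(19,4) = (19·18·17·16) / 4! = 93024 / 24 = 3876.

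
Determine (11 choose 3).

165

C(11,3) = (11·10·9) / 3! = 990 / 6 = 165.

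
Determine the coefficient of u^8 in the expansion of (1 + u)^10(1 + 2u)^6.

Coefficient of u^8 = Σ_{j} C(10,j)·1^j·C(6,8-j)·2^(8-j) for j from 2 to 8.
= 2880 + 23040 + 50400 + 40320 + 12600 + 1440 + 45 = 130725.

130725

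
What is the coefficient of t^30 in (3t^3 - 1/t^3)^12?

-2125764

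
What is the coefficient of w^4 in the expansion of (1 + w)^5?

5

The general term is C(5,j)·(1)^j·(w)^(5-j); the w^4 term has j = 1.
C(5,1) = 5.
Coefficient = C(5,1) = 5.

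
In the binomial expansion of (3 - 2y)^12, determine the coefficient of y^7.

The general term is C(12,j)·(3)^j·(-2y)^(12-j); the y^7 term has j = 5.
C(12,5) = 792.
Coefficient = C(12,5) · 3^5 · (-2)^7 = 792 · 243 · (-128) = -24634368.

-24634368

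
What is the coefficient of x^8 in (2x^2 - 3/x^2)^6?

General term: C(6,j)·(2x^2)^j·(-3/x^2)^(6-j), with x-exponent 2j − 2(6−j) = 4j − 12.
Set 4j − 12 = 8: j = 5.
C(6,5) = 6; 2^5 = 32; (-3)^1 = -3.
Coefficient = 6 · 32 · (-3) = -576.

-576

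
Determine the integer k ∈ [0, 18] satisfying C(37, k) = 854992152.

C(37,k) increases on 0 ≤ k ≤ 18. C(37,10) = 348330136 and C(37,11) = 854992152, so k = 11.

11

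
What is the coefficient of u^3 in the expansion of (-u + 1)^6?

The general term is C(6,j)·(-u)^j·(1)^(6-j); the u^3 term has j = 3.
C(6,3) = 20.
Coefficient = C(6,3) · (-1)^3 = 20 · (-1) = -20.

-20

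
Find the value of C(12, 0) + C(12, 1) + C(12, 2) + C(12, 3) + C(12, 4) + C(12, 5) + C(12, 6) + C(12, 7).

1 + 12 + 66 + 220 + 495 + 792 + 924 + 792 = 3302.

3302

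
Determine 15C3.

C(15,3) = (15·14·13) / 3! = 2730 / 6 = 455.

455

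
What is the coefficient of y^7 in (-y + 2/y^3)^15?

General term: C(15,j)·(-y)^j·(2/y^3)^(15-j), with y-exponent 1j − 3(15−j) = 4j − 45.
Set 4j − 45 = 7: j = 13.
C(15,13) = 105; (-1)^13 = -1; 2^2 = 4.
Coefficient = 105 · (-1) · 4 = -420.

-420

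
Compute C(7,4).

35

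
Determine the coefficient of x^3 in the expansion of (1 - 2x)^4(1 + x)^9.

Coefficient of x^3 = Σ_{j} C(4,j)·(-2)^j·C(9,3-j)·1^(3-j) for j from 0 to 3.
= 84 + (-288) + 216 + (-32) = -20.

-20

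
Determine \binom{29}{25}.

C(29,25) = C(29,4) by symmetry.
C(29,4) = (29·28·27·26) / 4! = 570024 / 24 = 23751.

23751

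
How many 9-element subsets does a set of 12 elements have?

220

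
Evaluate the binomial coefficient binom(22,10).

646646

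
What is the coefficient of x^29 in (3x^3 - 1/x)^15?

241805655

General term: C(15,j)·(3x^3)^j·(-1/x)^(15-j), with x-exponent 3j − 1(15−j) = 4j − 15.
Set 4j − 15 = 29: j = 11.
C(15,11) = 1365; 3^11 = 177147; (-1)^4 = 1.
Coefficient = 1365 · 177147 · 1 = 241805655.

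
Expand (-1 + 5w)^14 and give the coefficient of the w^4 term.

625625

The general term is C(14,j)·(-1)^j·(5w)^(14-j); the w^4 term has j = 10.
C(14,10) = 1001.
Coefficient = C(14,10) · 5^4 = 1001 · 625 = 625625.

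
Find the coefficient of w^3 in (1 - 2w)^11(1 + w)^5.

-430

Coefficient of w^3 = Σ_{j} C(11,j)·(-2)^j·C(5,3-j)·1^(3-j) for j from 0 to 3.
= 10 + (-220) + 1100 + (-1320) = -430.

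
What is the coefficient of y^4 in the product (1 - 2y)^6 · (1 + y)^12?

135

Coefficient of y^4 = Σ_{j} C(6,j)·(-2)^j·C(12,4-j)·1^(4-j) for j from 0 to 4.
= 495 + (-2640) + 3960 + (-1920) + 240 = 135.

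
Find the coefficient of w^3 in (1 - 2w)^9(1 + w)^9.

60

Coefficient of w^3 = Σ_{j} C(9,j)·(-2)^j·C(9,3-j)·1^(3-j) for j from 0 to 3.
= 84 + (-648) + 1296 + (-672) = 60.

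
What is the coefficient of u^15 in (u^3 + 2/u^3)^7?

General term: C(7,j)·(u^3)^j·(2/u^3)^(7-j), with u-exponent 3j − 3(7−j) = 6j − 21.
Set 6j − 21 = 15: j = 6.
C(7,6) = 7; 1^6 = 1; 2^1 = 2.
Coefficient = 7 · 1 · 2 = 14.

14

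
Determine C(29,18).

34597290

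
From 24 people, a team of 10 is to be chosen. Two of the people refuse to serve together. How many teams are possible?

All 10-subsets: C(24,10) = 1961256. Those containing both fixed elements: C(22,8) = 319770.
1961256 − 319770 = 1641486.

1641486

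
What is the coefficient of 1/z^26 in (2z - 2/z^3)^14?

16400384

General term: C(14,j)·(2z)^j·(-2/z^3)^(14-j), with z-exponent 1j − 3(14−j) = 4j − 42.
Set 4j − 42 = -26: j = 4.
C(14,4) = 1001; 2^4 = 16; (-2)^10 = 1024.
Coefficient = 1001 · 16 · 1024 = 16400384.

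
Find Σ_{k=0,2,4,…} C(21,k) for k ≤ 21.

Even-k terms of row 21 sum to 2^20 = 1048576.

1048576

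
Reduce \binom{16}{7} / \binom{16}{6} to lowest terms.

10/7

C(n,k+1)/C(n,k) = (n−k)/(k+1) = (16−6)/(6+1) = 10/7.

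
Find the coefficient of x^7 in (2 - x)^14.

-439296

The general term is C(14,j)·(2)^j·(-x)^(14-j); the x^7 term has j = 7.
C(14,7) = 3432.
Coefficient = C(14,7) · 2^7 · (-1)^7 = 3432 · 128 · (-1) = -439296.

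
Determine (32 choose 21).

C(32,21) = C(32,11) by symmetry.
C(32,11) = (32·31·30·29·28·27·26·25·24·23·22) / 11! = 5150244363264000 / 39916800 = 129024480.

129024480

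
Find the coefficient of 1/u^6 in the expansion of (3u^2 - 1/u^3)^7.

General term: C(7,j)·(3u^2)^j·(-1/u^3)^(7-j), with u-exponent 2j − 3(7−j) = 5j − 21.
Set 5j − 21 = -6: j = 3.
C(7,3) = 35; 3^3 = 27; (-1)^4 = 1.
Coefficient = 35 · 27 · 1 = 945.

945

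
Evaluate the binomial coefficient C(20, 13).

77520

C(20,13) = C(20,7) by symmetry.
C(20,7) = (20·19·18·17·16·15·14) / 7! = 390700800 / 5040 = 77520.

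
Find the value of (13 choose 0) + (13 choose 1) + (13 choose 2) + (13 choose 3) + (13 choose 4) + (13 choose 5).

1 + 13 + 78 + 286 + 715 + 1287 = 2380.

2380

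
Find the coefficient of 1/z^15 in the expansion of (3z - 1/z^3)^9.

2268

General term: C(9,j)·(3z)^j·(-1/z^3)^(9-j), with z-exponent 1j − 3(9−j) = 4j − 27.
Set 4j − 27 = -15: j = 3.
C(9,3) = 84; 3^3 = 27; (-1)^6 = 1.
Coefficient = 84 · 27 · 1 = 2268.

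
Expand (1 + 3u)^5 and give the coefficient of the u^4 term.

405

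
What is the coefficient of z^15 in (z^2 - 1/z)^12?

-220

General term: C(12,j)·(z^2)^j·(-1/z)^(12-j), with z-exponent 2j − 1(12−j) = 3j − 12.
Set 3j − 12 = 15: j = 9.
C(12,9) = 220; 1^9 = 1; (-1)^3 = -1.
Coefficient = 220 · 1 · (-1) = -220.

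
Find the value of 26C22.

14950

C(26,22) = C(26,4) by symmetry.
C(26,4) = (26·25·24·23) / 4! = 358800 / 24 = 14950.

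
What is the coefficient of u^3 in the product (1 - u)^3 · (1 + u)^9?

2

Coefficient of u^3 = Σ_{j} C(3,j)·(-1)^j·C(9,3-j)·1^(3-j) for j from 0 to 3.
= 84 + (-108) + 27 + (-1) = 2.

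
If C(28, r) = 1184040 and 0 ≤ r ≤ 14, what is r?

7

C(28,r) increases on 0 ≤ r ≤ 14. C(28,6) = 376740 and C(28,7) = 1184040, so r = 7.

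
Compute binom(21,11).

352716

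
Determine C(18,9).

48620

C(18,9) = (18·17·16·15·14·13·12·11·10) / 9! = 17643225600 / 362880 = 48620.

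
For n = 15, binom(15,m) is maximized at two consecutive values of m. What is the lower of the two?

7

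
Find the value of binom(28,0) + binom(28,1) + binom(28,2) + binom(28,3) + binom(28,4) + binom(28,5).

122438

1 + 28 + 378 + 3276 + 20475 + 98280 = 122438.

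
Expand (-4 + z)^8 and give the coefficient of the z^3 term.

-57344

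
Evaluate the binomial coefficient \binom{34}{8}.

18156204

C(34,8) = (34·33·32·31·30·29·28·27) / 8! = 732058145280 / 40320 = 18156204.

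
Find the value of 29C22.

C(29,22) = C(29,7) by symmetry.
C(29,7) = (29·28·27·26·25·24·23) / 7! = 7866331200 / 5040 = 1560780.

1560780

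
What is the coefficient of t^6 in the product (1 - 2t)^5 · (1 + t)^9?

-264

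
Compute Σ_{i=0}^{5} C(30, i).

174437

1 + 30 + 435 + 4060 + 27405 + 142506 = 174437.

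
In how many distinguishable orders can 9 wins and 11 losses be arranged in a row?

167960

Choose positions for the wins: C(20,9) = 167960.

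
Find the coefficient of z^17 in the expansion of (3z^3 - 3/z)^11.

General term: C(11,j)·(3z^3)^j·(-3/z)^(11-j), with z-exponent 3j − 1(11−j) = 4j − 11.
Set 4j − 11 = 17: j = 7.
C(11,7) = 330; 3^7 = 2187; (-3)^4 = 81.
Coefficient = 330 · 2187 · 81 = 58458510.

58458510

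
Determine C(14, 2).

91

C(14,2) = (14·13) / 2! = 182 / 2 = 91.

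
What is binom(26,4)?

14950

C(26,4) = (26·25·24·23) / 4! = 358800 / 24 = 14950.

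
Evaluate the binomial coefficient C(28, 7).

1184040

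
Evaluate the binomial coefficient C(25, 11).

4457400

C(25,11) = (25·24·23·22·21·20·19·18·17·16·15) / 11! = 177925144320000 / 39916800 = 4457400.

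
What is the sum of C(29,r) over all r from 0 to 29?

Setting x = 1 in (1+x)^29 gives Σ C(29,r) = 2^29 = 536870912.

536870912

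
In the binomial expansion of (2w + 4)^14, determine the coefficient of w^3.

12213813248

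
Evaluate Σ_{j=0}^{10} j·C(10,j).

5120

Differentiating (1+x)^10 and setting x=1: Σ j·C(10,j) = 10·2^9 = 5120.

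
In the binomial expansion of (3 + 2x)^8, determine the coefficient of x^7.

The general term is C(8,j)·(3)^j·(2x)^(8-j); the x^7 term has j = 1.
C(8,1) = 8.
Coefficient = C(8,1) · 3^1 · 2^7 = 8 · 3 · 128 = 3072.

3072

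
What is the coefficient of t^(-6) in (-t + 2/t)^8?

-1024

General term: C(8,j)·(-t)^j·(2/t)^(8-j), with t-exponent 1j − 1(8−j) = 2j − 8.
Set 2j − 8 = -6: j = 1.
C(8,1) = 8; (-1)^1 = -1; 2^7 = 128.
Coefficient = 8 · (-1) · 128 = -1024.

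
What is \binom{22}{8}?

319770

C(22,8) = (22·21·20·19·18·17·16·15) / 8! = 12893126400 / 40320 = 319770.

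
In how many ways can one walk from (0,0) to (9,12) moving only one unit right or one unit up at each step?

293930

Each path is a sequence of 21 steps with 9 rights: C(21,9) = 293930.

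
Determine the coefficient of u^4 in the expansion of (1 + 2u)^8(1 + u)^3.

2816

Coefficient of u^4 = Σ_{j} C(8,j)·2^j·C(3,4-j)·1^(4-j) for j from 1 to 4.
= 16 + 336 + 1344 + 1120 = 2816.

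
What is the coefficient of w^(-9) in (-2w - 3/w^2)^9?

General term: C(9,j)·(-2w)^j·(-3/w^2)^(9-j), with w-exponent 1j − 2(9−j) = 3j − 18.
Set 3j − 18 = -9: j = 3.
C(9,3) = 84; (-2)^3 = -8; (-3)^6 = 729.
Coefficient = 84 · (-8) · 729 = -489888.

-489888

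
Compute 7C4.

35

C(7,4) = C(7,3) by symmetry.
C(7,3) = (7·6·5) / 3! = 210 / 6 = 35.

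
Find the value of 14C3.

364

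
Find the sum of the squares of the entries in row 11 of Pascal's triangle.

By Vandermonde's identity, Σ C(11,r)² = C(22,11) = 705432.

705432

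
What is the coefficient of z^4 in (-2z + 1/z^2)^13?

General term: C(13,j)·(-2z)^j·(1/z^2)^(13-j), with z-exponent 1j − 2(13−j) = 3j − 26.
Set 3j − 26 = 4: j = 10.
C(13,10) = 286; (-2)^10 = 1024; 1^3 = 1.
Coefficient = 286 · 1024 · 1 = 292864.

292864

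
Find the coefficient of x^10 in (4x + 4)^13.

The general term is C(13,j)·(4x)^j·(4)^(13-j); the x^10 term has j = 10.
C(13,10) = 286.
Coefficient = C(13,10) · 4^10 · 4^3 = 286 · 1048576 · 64 = 19193135104.

19193135104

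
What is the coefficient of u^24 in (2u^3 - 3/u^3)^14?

General term: C(14,j)·(2u^3)^j·(-3/u^3)^(14-j), with u-exponent 3j − 3(14−j) = 6j − 42.
Set 6j − 42 = 24: j = 11.
C(14,11) = 364; 2^11 = 2048; (-3)^3 = -27.
Coefficient = 364 · 2048 · (-27) = -20127744.

-20127744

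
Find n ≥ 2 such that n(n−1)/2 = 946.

44

n(n−1)/2 = 946 ⇒ n(n−1) = 1892. Since 44·43 = 1892, n = 44.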